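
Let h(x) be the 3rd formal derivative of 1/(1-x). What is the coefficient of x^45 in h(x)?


Differentiating 3 times: d^3/dx^3 [1/(1-x)] = 3!/(1-x)^4.
The expansion 1/(1-x)^4 = sum_{k>=0} C(k+3, 3) x^k, so the coefficient of x^n in 3!/(1-x)^4 is 3! * C(n+3, 3).
For n = 45: 6 * C(48, 3) = 6 * 17296 = 103776

103776


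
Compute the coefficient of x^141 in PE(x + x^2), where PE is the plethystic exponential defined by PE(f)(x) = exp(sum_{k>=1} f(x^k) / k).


With f(x) = x + x^2, the exponent is sum_{k>=1} (x^k + x^(2k)) / k = -ln(1 - x) - ln(1 - x^2). Exponentiating:
PE(x + x^2) = 1 / ((1 - x)(1 - x^2)).
This is the generating function for partitions of n into parts of size 1 or 2. The number of 2's can be any j in 0..70, and the rest are 1's, so
[x^141] = floor(141/2) + 1 = 71.

71


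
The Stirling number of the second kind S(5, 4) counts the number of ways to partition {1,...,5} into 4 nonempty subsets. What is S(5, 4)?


Using the explicit formula S(n,k) = (1/k!) sum_{j=0}^{k} (-1)^(k-j) C(k,j) j^n:
S(5, 4) = 10
Equivalently, S(n,k) is n! times the coefficient of x^n in the EGF (e^x - 1)^k / k!.

10


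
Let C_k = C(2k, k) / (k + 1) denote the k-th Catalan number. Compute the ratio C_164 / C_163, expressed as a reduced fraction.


Using C_k = (2k)! / (k! (k+1)!), the ratio C_{k+1}/C_k simplifies to
C_{k+1}/C_k = [(2k+2)! / ((k+1)! (k+2)!)] * [k! (k+1)! / (2k)!]
 = (2k+2)(2k+1) / ((k+1)(k+2)) = 2(2k+1) / (k+2).
For k = 163: 2(2*163 + 1) / (163 + 2) = 654/165 = 218/55.

218/55


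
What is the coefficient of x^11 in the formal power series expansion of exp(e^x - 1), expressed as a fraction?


exp(e^x - 1) is the exponential generating function for the Bell numbers Bell_k: exp(e^x - 1) = sum_{k>=0} Bell_k x^k / k!.
So the coefficient of x^11 in exp(e^x - 1) is Bell_11 / 11!.
Computing: Bell_11 = 678570 and 11! = 39916800, giving
678570/39916800 = 22619/1330560.

22619/1330560


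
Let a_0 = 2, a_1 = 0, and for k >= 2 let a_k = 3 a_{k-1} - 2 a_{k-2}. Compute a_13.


Iterating the recurrence forward:
a_0 = 2
a_1 = 0
a_2 = 3*0 - 2*2 = -4
a_3 = 3*-4 - 2*0 = -12
a_4 = 3*-12 - 2*-4 = -28
a_5 = 3*-28 - 2*-12 = -60
a_6 = 3*-60 - 2*-28 = -124
a_7 = 3*-124 - 2*-60 = -252
a_8 = 3*-252 - 2*-124 = -508
a_9 = 3*-508 - 2*-252 = -1020
a_10 = 3*-1020 - 2*-508 = -2044
a_11 = 3*-2044 - 2*-1020 = -4092
a_12 = 3*-4092 - 2*-2044 = -8188
a_13 = 3*-8188 - 2*-4092 = -16380
So a_13 = -16380.

-16380


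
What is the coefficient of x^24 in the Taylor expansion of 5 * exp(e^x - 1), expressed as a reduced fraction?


exp(e^x - 1) = sum_{k>=0} Bell_k x^k / k!, where Bell_k is the k-th Bell number.
So the coefficient of x^24 is 5 * Bell_24 / 24!.
Computing: Bell_24 = 445958869294805289 and 24! = 620448401733239439360000, giving
5 * 445958869294805289/620448401733239439360000 = 148652956431601763/41363226782215962624000.

148652956431601763/41363226782215962624000


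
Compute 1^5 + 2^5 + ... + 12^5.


This power sum has a closed form given by Faulhaber's formula
sum_{k=1}^{m} k^p = (1 / (p + 1)) * sum_{j=0}^{p} C(p + 1, j) B_j m^(p + 1 - j),
but for small m direct computation is fastest:
1 + 32 + 243 + 1024 + 3125 + 7776 + 16807 + 32768 + 59049 + 100000 + 161051 + 248832 = 630708.

630708


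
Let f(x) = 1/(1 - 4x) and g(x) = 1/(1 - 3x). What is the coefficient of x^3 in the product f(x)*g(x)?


The coefficient of x^n in f*g is the Cauchy product: sum_{k=0}^{n} a^k * b^(n-k).
With a=4, b=3, n=3:
sum_{k=0}^{3} 4^k * 3^(3-k)
= 175

175


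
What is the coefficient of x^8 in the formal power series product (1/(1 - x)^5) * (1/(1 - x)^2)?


Combine the factors: (1/(1 - x)^5) * (1/(1 - x)^2) = 1/(1 - x)^7.
Then use 1/(1 - x)^r = sum_{k>=0} C(k + r - 1, r - 1) x^k with r = 7 and k = 8:
C(14, 6) = 3003.

3003


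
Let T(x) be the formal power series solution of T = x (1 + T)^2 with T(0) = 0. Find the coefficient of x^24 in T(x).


Apply the Lagrange inversion formula: if T = x * phi(T) with phi(t) = (1 + t)^2, then [x^n] T = (1/n) [t^(n-1)] phi(t)^n = (1/n) [t^(n-1)] (1 + t)^(2n) = (1/n) C(2n, n-1).
Using the identity C(2n, n-1) = C(2n, n) * n / (n+1), the unscaled factor equals C(2n, n) / (n+1) = C_n, the n-th Catalan number.
For n = 24: C_24 = C(48, 24) / 25 = 32247603683100/25 = 1289904147324 = 1289904147324.

1289904147324


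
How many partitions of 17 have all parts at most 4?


Using the generating function (1-x)^(-1)(1-x^2)^(-1)...(1-x^4)^(-1),
the coefficient of x^17 counts these restricted partitions.
Result = 72

72


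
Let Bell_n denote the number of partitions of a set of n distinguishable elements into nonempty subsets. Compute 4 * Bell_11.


Bell_11 can be computed from the Bell triangle or from Dobinski's identity Bell_n = (1/e) * sum_{k>=0} k^n / k!.
Computing Bell_11 = 678570.
Then 4 * 678570 = 2714280.

2714280


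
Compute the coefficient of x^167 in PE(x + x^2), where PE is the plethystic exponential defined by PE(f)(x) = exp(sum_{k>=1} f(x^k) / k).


With f(x) = x + x^2, the exponent is sum_{k>=1} (x^k + x^(2k)) / k = -ln(1 - x) - ln(1 - x^2). Exponentiating:
PE(x + x^2) = 1 / ((1 - x)(1 - x^2)).
This is the generating function for partitions of n into parts of size 1 or 2. The number of 2's can be any j in 0..83, and the rest are 1's, so
[x^167] = floor(167/2) + 1 = 84.

84


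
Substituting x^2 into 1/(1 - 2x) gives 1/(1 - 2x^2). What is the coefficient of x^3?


Since 1/(1 - 2x^2) only has even powers of x,
the coefficient of x^3 (odd) is 0.

0


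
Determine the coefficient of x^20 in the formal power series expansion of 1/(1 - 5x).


The geometric series identity gives 1/(1 - c x) = sum_{k>=0} c^k x^k, so the coefficient of x^k is c^k.
Here c = 5 and k = 20.
Computing: 5^20 = 95367431640625

95367431640625


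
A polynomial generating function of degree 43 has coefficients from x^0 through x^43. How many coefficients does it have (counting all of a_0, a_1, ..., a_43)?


A polynomial of degree 43 takes the form a_0 + a_1 x + ... + a_43 x^43.
The number of coefficients is 43 + 1 = 44.

44


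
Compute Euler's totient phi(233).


phi(n) counts integers in [1, n] coprime to n. Using the multiplicative formula phi(n) = n * prod_{p | n} (1 - 1/p):
233 = 233, so
phi(233) = 233 * (1 - 1/233) = 232.

232


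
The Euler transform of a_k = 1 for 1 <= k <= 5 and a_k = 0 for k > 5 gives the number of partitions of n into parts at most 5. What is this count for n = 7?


Partitions of 7 into parts at most 5:
Using generating function (1-x)^(-1)(1-x^2)^(-1)...(1-x^5)^(-1),
the coefficient of x^7 = 13

13


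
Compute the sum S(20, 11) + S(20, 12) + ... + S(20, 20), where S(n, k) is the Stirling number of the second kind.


By definition, S(n, k) counts partitions of an n-set into exactly k nonempty blocks.
Computing row n = 20 for k = 11..20:
S(20, k): 1900842429486, 411016633391, 61068660380, 6302524580, 452329200, 22350954, 741285, 15675, 190, 1
Sum = 2379705685142.

2379705685142


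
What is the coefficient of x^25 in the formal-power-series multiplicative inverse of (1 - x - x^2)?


Let the inverse be f(x) = sum_{k>=0} a_k x^k. From f(x) * (1 - x - x^2) = 1 and matching coefficients:
 x^0: a_0 = 1.
 x^1: a_1 - a_0 = 0, so a_1 = 1.
 x^k (k >= 2): a_k - a_{k-1} - a_{k-2} = 0, i.e. a_k = a_{k-1} + a_{k-2}.
This is the Fibonacci-type recurrence shifted so that a_0 = a_1 = 1.
Iterating: a_0=1, a_1=1, a_2=2, a_3=3, a_4=5, a_5=8, a_6=13, a_7=21, a_8=34, a_9=55, ...
a_25 = 121393.

121393


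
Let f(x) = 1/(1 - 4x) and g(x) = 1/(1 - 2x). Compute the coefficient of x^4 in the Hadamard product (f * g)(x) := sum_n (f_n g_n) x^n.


f has coefficients f_k = 4^k and g has coefficients g_k = 2^k, so the Hadamard product has coefficient (f*g)_k = 4^k * 2^k = 8^k.
For k = 4: 8^4 = 4096.

4096


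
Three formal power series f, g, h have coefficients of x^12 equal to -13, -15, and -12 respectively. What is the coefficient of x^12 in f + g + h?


Series addition is componentwise:
-13 + -15 + -12
= -40

-40


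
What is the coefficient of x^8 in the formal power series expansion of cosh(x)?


The Maclaurin series is cosh(t) = sum_{m>=0} t^(2m) / (2m)!, so substituting t = x, only even powers of x are nonzero, with coefficient of x^(2m) equal to 1 / (2m)!.
For x^8 the coefficient is 1/8! = 1/40320 = 1/40320.

1/40320


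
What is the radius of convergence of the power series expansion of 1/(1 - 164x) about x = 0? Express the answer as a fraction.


Expanding 1/(1 - 164x) = sum_{k>=0} 164^k x^k, the series converges when |164x| < 1, i.e., |x| < 1/164.
So the radius of convergence is 1/164 = 1/164.

1/164


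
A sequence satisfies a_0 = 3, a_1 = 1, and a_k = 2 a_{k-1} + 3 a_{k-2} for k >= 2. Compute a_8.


The characteristic equation is t^2 - 2 t - 3 = 0, with roots r_1 = 3 and r_2 = -1 (so c_1 = r_1 + r_2, c_2 = -r_1 r_2 as required).
One can use the closed form a_n = A r_1^n + B r_2^n, but direct iteration is more reliable:
a_0 = 3, a_1 = 1, a_2 = 11, a_3 = 25, a_4 = 83, a_5 = 241, a_6 = 731, a_7 = 2185, a_8 = 6563.
So a_8 = 6563.

6563


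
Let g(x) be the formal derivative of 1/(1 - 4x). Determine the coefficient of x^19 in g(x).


Differentiate termwise: d/dx sum_{k>=0} 4^k x^k = sum_{k>=1} k 4^k x^(k-1) = sum_{j>=0} (j+1) 4^(j+1) x^j.
Equivalently, d/dx [1/(1 - 4x)] = 4/(1 - 4x)^2.
For j = 19: 20 * 4^20 = 20 * 1099511627776 = 21990232555520.

21990232555520


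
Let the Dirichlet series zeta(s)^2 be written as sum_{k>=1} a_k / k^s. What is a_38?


The Dirichlet convolution of the constant function 1 with itself gives (1 * 1)(k) = sum_{d | k} 1 = d(k), the number of positive divisors of k.
Since zeta(s) = sum_{k>=1} 1/k^s, we have zeta(s)^2 = sum_{k>=1} d(k)/k^s, so a_k = d(k).
For k = 38: the divisors are 1, 2, 19, 38.
Count = 4.

4


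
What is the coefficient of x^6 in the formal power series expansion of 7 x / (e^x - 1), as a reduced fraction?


The exponential generating function for Bernoulli numbers is
x / (e^x - 1) = sum_{k>=0} B_k x^k / k!.
So the coefficient of x^6 in 7 x / (e^x - 1) is 7 B_6 / 6!.
Computing: B_6 = 1/42, 6! = 720, giving
7 * 1/42 / 720 = 1/4320.

1/4320


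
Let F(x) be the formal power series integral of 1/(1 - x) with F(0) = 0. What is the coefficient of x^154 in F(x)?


1/(1 - x) = sum_{k>=0} x^k. Integrating termwise and using F(0) = 0 gives
F(x) = sum_{k>=0} x^(k+1) / (k+1) = sum_{m>=1} x^m / m = -ln(1 - x).
So the coefficient of x^154 is 1/154 = 1/154.

1/154


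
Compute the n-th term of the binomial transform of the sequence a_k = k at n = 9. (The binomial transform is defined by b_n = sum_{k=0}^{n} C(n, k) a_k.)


With a_k = k, b_n = sum_{k=0}^{n} C(n, k) k. Using k * C(n, k) = n * C(n-1, k-1) gives b_n = n * sum_{k>=1} C(n-1, k-1) = n * 2^(n-1).
For n = 9: 9 * 2^8 = 9 * 256 = 2304.

2304


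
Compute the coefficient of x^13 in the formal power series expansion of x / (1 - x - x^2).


Let f(x) = sum_{k>=0} a_k x^k. Multiplying f(x) * (1 - x - x^2) = x and matching coefficients gives a_0 = 0, a_1 = 1, and a_k = a_{k-1} + a_{k-2} for k >= 2. These are the Fibonacci numbers F_k.
Iterating from F_0 = 0, F_1 = 1:
F_0=0, F_1=1, F_2=1, F_3=2, F_4=3, F_5=5, F_6=8, F_7=13, F_8=21, F_9=34, ...
F_13 = 233.

233


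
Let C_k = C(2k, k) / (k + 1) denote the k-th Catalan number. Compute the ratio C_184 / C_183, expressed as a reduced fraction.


Using C_k = (2k)! / (k! (k+1)!), the ratio C_{k+1}/C_k simplifies to
C_{k+1}/C_k = [(2k+2)! / ((k+1)! (k+2)!)] * [k! (k+1)! / (2k)!]
 = (2k+2)(2k+1) / ((k+1)(k+2)) = 2(2k+1) / (k+2).
For k = 183: 2(2*183 + 1) / (183 + 2) = 734/185 = 734/185.

734/185


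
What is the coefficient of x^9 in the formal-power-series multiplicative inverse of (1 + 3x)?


The inverse is 1/(1 + 3x). Apply the geometric identity 1/(1 - y) = sum_{k>=0} y^k with y = -3x:
1/(1 + 3x) = sum_{k>=0} (-3)^k x^k.
So the coefficient of x^9 is (-3)^9 = -19683.

-19683


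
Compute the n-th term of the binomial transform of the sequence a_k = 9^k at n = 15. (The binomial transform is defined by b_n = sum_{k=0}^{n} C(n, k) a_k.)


With a_k = 9^k, b_n = sum_{k=0}^{n} C(n, k) 9^k = (1 + 9)^n by the binomial theorem.
For n = 15: (1 + 9)^15 = 10^15 = 1000000000000000.

1000000000000000


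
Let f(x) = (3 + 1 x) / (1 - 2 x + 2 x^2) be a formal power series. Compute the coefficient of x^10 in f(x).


Write f(x) = sum_{k>=0} a_k x^k. Multiplying both sides by 1 - 2 x + 2 x^2 gives
(1 - 2 x + 2 x^2) sum_{k>=0} a_k x^k = 3 + 1 x.
Matching coefficients:
 x^0: a_0 = 3
 x^1: a_1 - 2 a_0 = 1  =>  a_1 = 2*3 + 1 = 7
 x^k (k >= 2): a_k = 2 a_{k-1} - 2 a_{k-2}.
Iterating: a_2 = 8, a_3 = 2, a_4 = -12, a_5 = -28, a_6 = -32, a_7 = -8, a_8 = 48, a_9 = 112, a_10 = 128.
So the coefficient of x^10 is 128.

128


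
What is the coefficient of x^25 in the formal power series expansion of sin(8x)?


The Maclaurin series is sin(t) = sum_{k>=0} (-1)^k t^(2k+1) / (2k+1)!, so substituting t = 8x, only odd powers of x are nonzero, with coefficient of x^(2k+1) equal to (-1)^k 8^(2k+1) / (2k+1)!.
Write 25 = 2*12 + 1, giving the coefficient (-1)^12 * 8^25 / 25! = 37778931862957161709568/15511210043330985984000000 = 9007199254740992/3698160658676859375.

9007199254740992/3698160658676859375


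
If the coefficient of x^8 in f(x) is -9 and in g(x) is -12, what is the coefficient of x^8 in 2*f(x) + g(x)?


Scalar multiplication scales coefficients: 2 * -9 = -18.
Then add the g coefficient: -18 + -12
= -30

-30


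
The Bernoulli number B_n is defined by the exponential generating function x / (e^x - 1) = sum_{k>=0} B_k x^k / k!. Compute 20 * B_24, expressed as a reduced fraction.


Bernoulli numbers can also be computed recursively via B_0 = 1 and sum_{j=0}^{m} C(m+1, j) B_j = 0 for m >= 1. Odd-index Bernoulli numbers vanish for k >= 3.
Computing B_24 = -236364091/2730, so 20 * B_24 = 20 * -236364091/2730 = -472728182/273.

-472728182/273


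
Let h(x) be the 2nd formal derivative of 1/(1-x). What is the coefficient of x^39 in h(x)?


Differentiating 2 times: d^2/dx^2 [1/(1-x)] = 2!/(1-x)^3.
The expansion 1/(1-x)^3 = sum_{k>=0} C(k+2, 2) x^k, so the coefficient of x^n in 2!/(1-x)^3 is 2! * C(n+2, 2).
For n = 39: 2 * C(41, 2) = 2 * 820 = 1640

1640


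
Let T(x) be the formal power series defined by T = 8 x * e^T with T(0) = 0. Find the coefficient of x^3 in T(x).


Apply the Lagrange inversion formula: if T = 8 x * phi(T) with phi(t) = e^t, then
[x^n] T = 8^n * (1/n) [t^(n-1)] phi(t)^n = 8^n * (1/n) [t^(n-1)] e^(n t) = 8^n * (1/n) * n^(n-1) / (n-1)! = 8^n * n^(n-1) / n!.
When c = 1 this is the Cayley count of rooted labeled trees on n vertices, divided by n!.
For n = 3: 8^3 * 3^2 / 3! = 512 * 9/6 = 768.

768


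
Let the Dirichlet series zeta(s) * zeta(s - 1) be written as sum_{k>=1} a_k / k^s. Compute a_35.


Convolution gives a_k = sum_{d | k} d * 1 = sum_{d | k} d = sigma(k), the sum of positive divisors of k.
For k = 35, the divisors are 1, 5, 7, 35, so
sigma(35) = 1 + 5 + 7 + 35 = 48.

48


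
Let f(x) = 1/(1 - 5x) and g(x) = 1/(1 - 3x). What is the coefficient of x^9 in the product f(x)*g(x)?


The coefficient of x^n in f*g is the Cauchy product: sum_{k=0}^{n} a^k * b^(n-k).
With a=5, b=3, n=9:
sum_{k=0}^{9} 5^k * 3^(9-k)
= 4853288

4853288


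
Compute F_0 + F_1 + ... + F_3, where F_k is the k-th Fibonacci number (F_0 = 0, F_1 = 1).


Use the identity sum_{k=0}^{N} F_k = F_{N+2} - 1 (which follows from F_{k+2} - F_{k+1} = F_k). Then
sum_{k=0}^{3} F_k = (F_{5} - 1) - (F_{1} - 1) = F_{5} - F_{1}.
Computing: F_{5} = 5, F_{1} = 1, so
Sum = 5 - 1 = 4.

4


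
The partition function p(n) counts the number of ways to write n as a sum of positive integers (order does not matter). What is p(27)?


Using the generating function prod_{k>=1} 1/(1-x^k), we compute p(27).
By dynamic programming over parts 1 through 27:
p(27) = 3010

3010


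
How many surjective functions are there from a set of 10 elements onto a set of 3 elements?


By inclusion-exclusion on which target elements are missed, the number of surjections from an n-set onto a k-set is
surj(n, k) = sum_{j=0}^{k} (-1)^j C(k, j) (k - j)^n.
Equivalently surj(n, k) = k! * S(n, k), where S(n, k) is the Stirling number of the second kind.
For n = 10, k = 3:
S(10, 3) = 9330, so
surj = 3! * 9330 = 6 * 9330 = 55980.

55980


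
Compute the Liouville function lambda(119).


The Liouville function is lambda(k) = (-1)^Omega(k), where Omega(k) counts the prime factors of k with multiplicity.
Factoring: 119 = 7 * 17, so Omega(119) = 2.
lambda(119) = (-1)^2 = 1.

1


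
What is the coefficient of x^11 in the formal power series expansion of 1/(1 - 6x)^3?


The general identity 1/(1 - c x)^r = sum_{k>=0} c^k C(k + r - 1, r - 1) x^k follows by substituting y = c x into 1/(1 - y)^r = sum_{k>=0} C(k + r - 1, r - 1) y^k.
For c = 6, r = 3, k = 11:
6^11 * C(13, 2) = 362797056 * 78 = 28298170368.

28298170368


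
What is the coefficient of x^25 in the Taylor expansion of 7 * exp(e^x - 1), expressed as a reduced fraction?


exp(e^x - 1) = sum_{k>=0} Bell_k x^k / k!, where Bell_k is the k-th Bell number.
So the coefficient of x^25 is 7 * Bell_25 / 25!.
Computing: Bell_25 = 4638590332229999353 and 25! = 15511210043330985984000000, giving
7 * 4638590332229999353/15511210043330985984000000 = 356814640940769181/170452857619021824000000.

356814640940769181/170452857619021824000000


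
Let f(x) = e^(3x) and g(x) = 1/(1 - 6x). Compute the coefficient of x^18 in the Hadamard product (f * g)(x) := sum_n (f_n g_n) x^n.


Expanding: f_k = 3^k/k! (from e^(3x)) and g_k = 6^k (from 1/(1 - 6x)). So the Hadamard coefficient (f * g)_k = 3^k 6^k / k! = (18)^k / k!.
For k = 18: 18^18/18! = 39346408075296537575424/6402373705728000 = 91507169819844/14889875.

91507169819844/14889875


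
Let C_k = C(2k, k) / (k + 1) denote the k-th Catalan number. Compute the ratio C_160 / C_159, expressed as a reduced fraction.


Using C_k = (2k)! / (k! (k+1)!), the ratio C_{k+1}/C_k simplifies to
C_{k+1}/C_k = [(2k+2)! / ((k+1)! (k+2)!)] * [k! (k+1)! / (2k)!]
 = (2k+2)(2k+1) / ((k+1)(k+2)) = 2(2k+1) / (k+2).
For k = 159: 2(2*159 + 1) / (159 + 2) = 638/161 = 638/161.

638/161


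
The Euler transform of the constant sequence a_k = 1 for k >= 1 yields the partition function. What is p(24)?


The Euler transform converts the sequence a_k = 1 into the number of integer partitions.
Using the recurrence or dynamic programming:
p(24) = 1575

1575


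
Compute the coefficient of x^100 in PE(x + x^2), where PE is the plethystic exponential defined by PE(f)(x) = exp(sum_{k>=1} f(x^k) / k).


With f(x) = x + x^2, the exponent is sum_{k>=1} (x^k + x^(2k)) / k = -ln(1 - x) - ln(1 - x^2). Exponentiating:
PE(x + x^2) = 1 / ((1 - x)(1 - x^2)).
This is the generating function for partitions of n into parts of size 1 or 2. The number of 2's can be any j in 0..50, and the rest are 1's, so
[x^100] = floor(100/2) + 1 = 51.

51


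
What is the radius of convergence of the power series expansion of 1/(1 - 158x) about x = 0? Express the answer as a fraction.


Expanding 1/(1 - 158x) = sum_{k>=0} 158^k x^k, the series converges when |158x| < 1, i.e., |x| < 1/158.
So the radius of convergence is 1/158 = 1/158.

1/158


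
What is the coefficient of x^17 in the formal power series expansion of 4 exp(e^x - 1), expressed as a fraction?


exp(e^x - 1) is the exponential generating function for the Bell numbers Bell_k: exp(e^x - 1) = sum_{k>=0} Bell_k x^k / k!.
So the coefficient of x^17 in 4 exp(e^x - 1) is 4 Bell_17 / 17!.
Computing: Bell_17 = 82864869804 and 17! = 355687428096000, giving
4 * 82864869804/355687428096000 = 255755771/274450176000.

255755771/274450176000


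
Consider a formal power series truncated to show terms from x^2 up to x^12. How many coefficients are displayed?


From x^2 to x^12 inclusive, the count is 12 - 2 + 1 = 11.

11


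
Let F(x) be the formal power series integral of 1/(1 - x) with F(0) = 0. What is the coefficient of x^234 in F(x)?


1/(1 - x) = sum_{k>=0} x^k. Integrating termwise and using F(0) = 0 gives
F(x) = sum_{k>=0} x^(k+1) / (k+1) = sum_{m>=1} x^m / m = -ln(1 - x).
So the coefficient of x^234 is 1/234 = 1/234.

1/234


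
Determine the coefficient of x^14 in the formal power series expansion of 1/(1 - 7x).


The geometric series identity gives 1/(1 - c x) = sum_{k>=0} c^k x^k, so the coefficient of x^k is c^k.
Here c = 7 and k = 14.
Computing: 7^14 = 678223072849

678223072849


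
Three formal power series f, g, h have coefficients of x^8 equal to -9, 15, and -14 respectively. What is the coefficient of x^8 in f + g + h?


Series addition is componentwise:
-9 + 15 + -14
= -8

-8


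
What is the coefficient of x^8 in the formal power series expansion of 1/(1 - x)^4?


The expansion 1/(1 - x)^r = sum_{k>=0} C(k + r - 1, r - 1) x^k follows from the multiset / negative-binomial theorem (or from repeated differentiation of the geometric series).
For r = 4 and k = 8:
C(11, 3) = 39916800 / (6 * 40320) = 165.

165


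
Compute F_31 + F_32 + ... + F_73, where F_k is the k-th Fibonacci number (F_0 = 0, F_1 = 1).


Use the identity sum_{k=0}^{N} F_k = F_{N+2} - 1 (which follows from F_{k+2} - F_{k+1} = F_k). Then
sum_{k=31}^{73} F_k = (F_{75} - 1) - (F_{32} - 1) = F_{75} - F_{32}.
Computing: F_{75} = 2111485077978050, F_{32} = 2178309, so
Sum = 2111485077978050 - 2178309 = 2111485075799741.

2111485075799741


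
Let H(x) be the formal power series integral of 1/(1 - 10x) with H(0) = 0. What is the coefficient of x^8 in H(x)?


1/(1 - 10x) = sum_{k>=0} 10^k x^k. Integrating termwise with H(0) = 0:
H(x) = sum_{k>=0} 10^k x^(k+1) / (k+1) = sum_{m>=1} 10^(m-1) x^m / m.
For m = 8: 10^7/8 = 10000000/8 = 1250000.

1250000


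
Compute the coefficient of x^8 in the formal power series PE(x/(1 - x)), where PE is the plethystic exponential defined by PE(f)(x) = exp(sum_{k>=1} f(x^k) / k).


For f(x) = x/(1 - x) we have
sum_{k>=1} f(x^k) / k = sum_{k>=1} (1/k) * x^k / (1 - x^k) = sum_{k, m >= 1} x^(k m) / k,
which after exponentiating simplifies to
PE(x/(1 - x)) = prod_{k>=1} 1 / (1 - x^k).
This is the generating function for the partition function p(n), so the coefficient of x^8 is p(8).
Computing p(8) by dynamic programming over parts 1, 2, ..., 8: p(8) = 22.

22


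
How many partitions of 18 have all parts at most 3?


Using the generating function (1-x)^(-1)(1-x^2)^(-1)(1-x^3)^(-1),
the coefficient of x^18 counts these restricted partitions.
Result = 37

37


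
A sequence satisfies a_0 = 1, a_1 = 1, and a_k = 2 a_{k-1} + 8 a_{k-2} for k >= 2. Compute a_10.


The characteristic equation is t^2 - 2 t - 8 = 0, with roots r_1 = 4 and r_2 = -2 (so c_1 = r_1 + r_2, c_2 = -r_1 r_2 as required).
One can use the closed form a_n = A r_1^n + B r_2^n, but direct iteration is more reliable:
a_0 = 1, a_1 = 1, a_2 = 10, a_3 = 28, a_4 = 136, a_5 = 496, a_6 = 2080, a_7 = 8128, a_8 = 32896, a_9 = 130816, a_10 = 524800.
So a_10 = 524800.

524800


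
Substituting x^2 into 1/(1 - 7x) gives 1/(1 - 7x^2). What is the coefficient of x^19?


Since 1/(1 - 7x^2) only has even powers of x,
the coefficient of x^19 (odd) is 0.

0


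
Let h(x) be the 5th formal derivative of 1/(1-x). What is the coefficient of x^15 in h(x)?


Differentiating 5 times: d^5/dx^5 [1/(1-x)] = 5!/(1-x)^6.
The expansion 1/(1-x)^6 = sum_{k>=0} C(k+5, 5) x^k, so the coefficient of x^n in 5!/(1-x)^6 is 5! * C(n+5, 5).
For n = 15: 120 * C(20, 5) = 120 * 15504 = 1860480

1860480


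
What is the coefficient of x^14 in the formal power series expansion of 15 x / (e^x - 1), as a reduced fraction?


The exponential generating function for Bernoulli numbers is
x / (e^x - 1) = sum_{k>=0} B_k x^k / k!.
So the coefficient of x^14 in 15 x / (e^x - 1) is 15 B_14 / 14!.
Computing: B_14 = 7/6, 14! = 87178291200, giving
15 * 7/6 / 87178291200 = 1/4981616640.

1/4981616640


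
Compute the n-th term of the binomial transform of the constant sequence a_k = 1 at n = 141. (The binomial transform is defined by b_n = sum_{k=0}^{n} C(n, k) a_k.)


With a_k = 1 for all k, b_n = sum_{k=0}^{n} C(n, k) = 2^n by the binomial theorem.
For n = 141: 2^141 = 2787593149816327892691964784081045188247552.

2787593149816327892691964784081045188247552


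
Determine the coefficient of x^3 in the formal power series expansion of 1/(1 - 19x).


The geometric series identity gives 1/(1 - c x) = sum_{k>=0} c^k x^k, so the coefficient of x^k is c^k.
Here c = 19 and k = 3.
Computing: 19^3 = 6859

6859


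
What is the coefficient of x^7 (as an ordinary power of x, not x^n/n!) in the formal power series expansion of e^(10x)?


The exponential series is e^y = sum_{k>=0} y^k / k!. Substituting y = 10x gives
e^(10x) = sum_{k>=0} 10^k x^k / k!.
So the coefficient of x^n is a^n/n! with a = 10, n = 7:
10^7 / 7! = 10000000/5040 = 125000/63

125000/63


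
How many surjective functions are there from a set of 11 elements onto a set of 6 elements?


By inclusion-exclusion on which target elements are missed, the number of surjections from an n-set onto a k-set is
surj(n, k) = sum_{j=0}^{k} (-1)^j C(k, j) (k - j)^n.
Equivalently surj(n, k) = k! * S(n, k), where S(n, k) is the Stirling number of the second kind.
For n = 11, k = 6:
S(11, 6) = 179487, so
surj = 6! * 179487 = 720 * 179487 = 129230640.

129230640


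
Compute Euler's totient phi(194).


phi(n) counts integers in [1, n] coprime to n. Using the multiplicative formula phi(n) = n * prod_{p | n} (1 - 1/p):
194 = 2 * 97, so
phi(194) = 194 * (1 - 1/2) * (1 - 1/97) = 96.

96


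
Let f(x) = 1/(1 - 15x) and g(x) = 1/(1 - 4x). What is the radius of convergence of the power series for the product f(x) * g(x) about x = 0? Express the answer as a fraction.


The radius of 1/(1 - 15x) is 1/15 (nearest singularity at x = 1/15), and the radius of 1/(1 - 4x) is 1/4.
The product f(x)*g(x) = 1/((1 - 15x)(1 - 4x)) has singularities at both 1/15 and 1/4, so its radius of convergence is the distance to the nearest one:
min(1/15, 1/4) = 1/15.

1/15


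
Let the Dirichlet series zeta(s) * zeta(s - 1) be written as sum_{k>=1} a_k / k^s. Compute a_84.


Convolution gives a_k = sum_{d | k} d * 1 = sum_{d | k} d = sigma(k), the sum of positive divisors of k.
For k = 84, the divisors are 1, 2, 3, 4, 6, 7, 12, 14, 21, 28, 42, 84, so
sigma(84) = 1 + 2 + 3 + 4 + 6 + 7 + 12 + 14 + 21 + 28 + 42 + 84 = 224.

224


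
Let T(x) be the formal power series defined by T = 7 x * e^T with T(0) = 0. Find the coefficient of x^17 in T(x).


Apply the Lagrange inversion formula: if T = 7 x * phi(T) with phi(t) = e^t, then
[x^n] T = 7^n * (1/n) [t^(n-1)] phi(t)^n = 7^n * (1/n) [t^(n-1)] e^(n t) = 7^n * (1/n) * n^(n-1) / (n-1)! = 7^n * n^(n-1) / n!.
When c = 1 this is the Cayley count of rooted labeled trees on n vertices, divided by n!.
For n = 17: 7^17 * 17^16 / 17! = 232630513987207 * 48661191875666868481/355687428096000 = 13589529504521590732100867929799/426995712000.

13589529504521590732100867929799/426995712000


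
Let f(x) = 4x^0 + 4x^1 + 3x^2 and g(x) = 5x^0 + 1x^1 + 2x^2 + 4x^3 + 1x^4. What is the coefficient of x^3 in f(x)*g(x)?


Cauchy product at x^3:
4*4 + 4*2 + 3*1
= 27

27


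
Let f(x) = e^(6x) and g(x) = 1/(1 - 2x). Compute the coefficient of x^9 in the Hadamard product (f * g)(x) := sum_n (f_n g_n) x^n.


Expanding: f_k = 6^k/k! (from e^(6x)) and g_k = 2^k (from 1/(1 - 2x)). So the Hadamard coefficient (f * g)_k = 6^k 2^k / k! = (12)^k / k!.
For k = 9: 12^9/9! = 5159780352/362880 = 497664/35.

497664/35


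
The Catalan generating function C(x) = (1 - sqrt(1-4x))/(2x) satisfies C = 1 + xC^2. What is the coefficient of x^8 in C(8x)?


Substituting x -> 8x scales the n-th coefficient by 8^n, so [x^8] C(8x) = 8^8 * C_8.
C_8 = C(2*8, 8)/(9) = 12870/9 = 1430.
So 8^8 * 1430 = 16777216 * 1430 = 23991418880.

23991418880


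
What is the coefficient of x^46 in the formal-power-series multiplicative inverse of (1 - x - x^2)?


Let the inverse be f(x) = sum_{k>=0} a_k x^k. From f(x) * (1 - x - x^2) = 1 and matching coefficients:
 x^0: a_0 = 1.
 x^1: a_1 - a_0 = 0, so a_1 = 1.
 x^k (k >= 2): a_k - a_{k-1} - a_{k-2} = 0, i.e. a_k = a_{k-1} + a_{k-2}.
This is the Fibonacci-type recurrence shifted so that a_0 = a_1 = 1.
Iterating: a_0=1, a_1=1, a_2=2, a_3=3, a_4=5, a_5=8, a_6=13, a_7=21, a_8=34, a_9=55, ...
a_46 = 2971215073.

2971215073


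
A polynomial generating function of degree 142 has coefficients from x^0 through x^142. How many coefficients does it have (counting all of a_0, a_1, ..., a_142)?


A polynomial of degree 142 takes the form a_0 + a_1 x + ... + a_142 x^142.
The number of coefficients is 142 + 1 = 143.

143


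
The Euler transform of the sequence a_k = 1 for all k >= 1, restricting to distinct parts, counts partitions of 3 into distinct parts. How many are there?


Partitions of 3 into distinct parts can be computed via generating function.
Product (1+x)(1+x^2)(1+x^3)...
The coefficient of x^3 = 2

2


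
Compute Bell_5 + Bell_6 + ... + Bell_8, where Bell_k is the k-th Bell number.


Recall Bell_k counts set partitions of a k-set (with Bell_0 = 1 by convention).
Bell_5 through Bell_8: 52, 203, 877, 4140
Sum = 52 + 203 + 877 + 4140 = 5272.

5272


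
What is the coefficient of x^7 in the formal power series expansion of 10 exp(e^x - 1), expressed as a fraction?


exp(e^x - 1) is the exponential generating function for the Bell numbers Bell_k: exp(e^x - 1) = sum_{k>=0} Bell_k x^k / k!.
So the coefficient of x^7 in 10 exp(e^x - 1) is 10 Bell_7 / 7!.
Computing: Bell_7 = 877 and 7! = 5040, giving
10 * 877/5040 = 877/504.

877/504


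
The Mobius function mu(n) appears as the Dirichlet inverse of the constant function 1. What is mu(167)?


167 = 167 (all distinct primes).
mu(167) = (-1)^1 = -1

-1


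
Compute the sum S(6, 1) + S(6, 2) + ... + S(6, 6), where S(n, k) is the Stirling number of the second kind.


By definition, S(n, k) counts partitions of an n-set into exactly k nonempty blocks.
Computing row n = 6 for k = 1..6:
S(6, k): 1, 31, 90, 65, 15, 1
Sum = 203. (This equals Bell_6 since the sum runs over all k.)

203


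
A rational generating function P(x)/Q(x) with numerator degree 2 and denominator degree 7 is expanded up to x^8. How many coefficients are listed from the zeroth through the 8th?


Expanding up to x^8 gives the coefficients for x^0, x^1, ..., x^8.
That is 8 + 1 = 9 coefficients in total.

9


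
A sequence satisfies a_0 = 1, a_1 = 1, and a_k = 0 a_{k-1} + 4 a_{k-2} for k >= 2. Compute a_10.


The characteristic equation is t^2 - 0 t - 4 = 0, with roots r_1 = 2 and r_2 = -2 (so c_1 = r_1 + r_2, c_2 = -r_1 r_2 as required).
One can use the closed form a_n = A r_1^n + B r_2^n, but direct iteration is more reliable:
a_0 = 1, a_1 = 1, a_2 = 4, a_3 = 4, a_4 = 16, a_5 = 16, a_6 = 64, a_7 = 64, a_8 = 256, a_9 = 256, a_10 = 1024.
So a_10 = 1024.

1024


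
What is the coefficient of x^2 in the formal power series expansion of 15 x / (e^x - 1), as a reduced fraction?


The exponential generating function for Bernoulli numbers is
x / (e^x - 1) = sum_{k>=0} B_k x^k / k!.
So the coefficient of x^2 in 15 x / (e^x - 1) is 15 B_2 / 2!.
Computing: B_2 = 1/6, 2! = 2, giving
15 * 1/6 / 2 = 5/4.

5/4


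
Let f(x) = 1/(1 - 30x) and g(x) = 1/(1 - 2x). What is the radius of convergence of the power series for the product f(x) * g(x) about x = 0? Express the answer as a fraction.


The radius of 1/(1 - 30x) is 1/30 (nearest singularity at x = 1/30), and the radius of 1/(1 - 2x) is 1/2.
The product f(x)*g(x) = 1/((1 - 30x)(1 - 2x)) has singularities at both 1/30 and 1/2, so its radius of convergence is the distance to the nearest one:
min(1/30, 1/2) = 1/30.

1/30


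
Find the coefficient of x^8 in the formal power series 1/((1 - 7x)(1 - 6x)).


By partial fractions or Cauchy convolution:
The coefficient equals sum_{k=0}^{8} 7^k * 6^(8-k).
= 30275911

30275911


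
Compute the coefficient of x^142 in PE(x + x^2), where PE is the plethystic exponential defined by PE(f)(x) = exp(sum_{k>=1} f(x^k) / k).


With f(x) = x + x^2, the exponent is sum_{k>=1} (x^k + x^(2k)) / k = -ln(1 - x) - ln(1 - x^2). Exponentiating:
PE(x + x^2) = 1 / ((1 - x)(1 - x^2)).
This is the generating function for partitions of n into parts of size 1 or 2. The number of 2's can be any j in 0..71, and the rest are 1's, so
[x^142] = floor(142/2) + 1 = 72.

72


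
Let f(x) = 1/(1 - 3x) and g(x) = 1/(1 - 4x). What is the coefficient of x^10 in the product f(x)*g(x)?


The coefficient of x^n in f*g is the Cauchy product: sum_{k=0}^{n} a^k * b^(n-k).
With a=3, b=4, n=10:
sum_{k=0}^{10} 3^k * 4^(10-k)
= 4017157

4017157


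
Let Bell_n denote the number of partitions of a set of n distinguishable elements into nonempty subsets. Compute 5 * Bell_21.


Bell_21 can be computed from the Bell triangle or from Dobinski's identity Bell_n = (1/e) * sum_{k>=0} k^n / k!.
Computing Bell_21 = 474869816156751.
Then 5 * 474869816156751 = 2374349080783755.

2374349080783755


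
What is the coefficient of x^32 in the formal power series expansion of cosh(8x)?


The Maclaurin series is cosh(t) = sum_{m>=0} t^(2m) / (2m)!, so substituting t = 8x, only even powers of x are nonzero, with coefficient of x^(2m) equal to 8^(2m) / (2m)!.
For x^32 the coefficient is 8^32/32! = 79228162514264337593543950336/263130836933693530167218012160000000 = 36893488147419103232/122529844256906551386796875.

36893488147419103232/122529844256906551386796875


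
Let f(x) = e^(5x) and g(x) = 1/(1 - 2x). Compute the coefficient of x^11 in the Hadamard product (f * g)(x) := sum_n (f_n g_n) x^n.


Expanding: f_k = 5^k/k! (from e^(5x)) and g_k = 2^k (from 1/(1 - 2x)). So the Hadamard coefficient (f * g)_k = 5^k 2^k / k! = (10)^k / k!.
For k = 11: 10^11/11! = 100000000000/39916800 = 15625000/6237.

15625000/6237


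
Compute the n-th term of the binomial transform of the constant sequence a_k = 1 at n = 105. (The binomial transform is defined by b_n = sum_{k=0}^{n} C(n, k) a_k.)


With a_k = 1 for all k, b_n = sum_{k=0}^{n} C(n, k) = 2^n by the binomial theorem.
For n = 105: 2^105 = 40564819207303340847894502572032.

40564819207303340847894502572032


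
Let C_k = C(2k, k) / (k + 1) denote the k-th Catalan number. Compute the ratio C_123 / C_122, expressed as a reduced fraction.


Using C_k = (2k)! / (k! (k+1)!), the ratio C_{k+1}/C_k simplifies to
C_{k+1}/C_k = [(2k+2)! / ((k+1)! (k+2)!)] * [k! (k+1)! / (2k)!]
 = (2k+2)(2k+1) / ((k+1)(k+2)) = 2(2k+1) / (k+2).
For k = 122: 2(2*122 + 1) / (122 + 2) = 490/124 = 245/62.

245/62


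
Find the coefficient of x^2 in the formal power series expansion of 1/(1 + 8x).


Write 1/(1 + c x) = 1/(1 - (-c) x) and apply the geometric-series identity
1/(1 - y) = sum_{k>=0} y^k to get 1/(1 + c x) = sum_{k>=0} (-c)^k x^k.
So the coefficient of x^k is (-c)^k = (-1)^k * c^k.
Here c = 8 and k = 2:
(-8)^2 = 1 * 64 = 64

64


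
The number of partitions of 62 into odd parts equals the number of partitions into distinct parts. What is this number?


Computing partitions of 62 into odd parts (1, 3, 5, ...):
Using the generating function prod_{k>=0} 1/(1-x^(2k+1)),
the count is 13394

13394


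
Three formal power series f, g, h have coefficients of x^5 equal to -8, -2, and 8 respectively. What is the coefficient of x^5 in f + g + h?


Series addition is componentwise:
-8 + -2 + 8
= -2

-2


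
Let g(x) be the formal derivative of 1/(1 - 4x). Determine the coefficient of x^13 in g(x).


Differentiate termwise: d/dx sum_{k>=0} 4^k x^k = sum_{k>=1} k 4^k x^(k-1) = sum_{j>=0} (j+1) 4^(j+1) x^j.
Equivalently, d/dx [1/(1 - 4x)] = 4/(1 - 4x)^2.
For j = 13: 14 * 4^14 = 14 * 268435456 = 3758096384.

3758096384


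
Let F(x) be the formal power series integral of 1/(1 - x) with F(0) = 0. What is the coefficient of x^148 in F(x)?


1/(1 - x) = sum_{k>=0} x^k. Integrating termwise and using F(0) = 0 gives
F(x) = sum_{k>=0} x^(k+1) / (k+1) = sum_{m>=1} x^m / m = -ln(1 - x).
So the coefficient of x^148 is 1/148 = 1/148.

1/148


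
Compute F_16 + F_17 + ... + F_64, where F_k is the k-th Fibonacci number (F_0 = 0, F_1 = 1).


Use the identity sum_{k=0}^{N} F_k = F_{N+2} - 1 (which follows from F_{k+2} - F_{k+1} = F_k). Then
sum_{k=16}^{64} F_k = (F_{66} - 1) - (F_{17} - 1) = F_{66} - F_{17}.
Computing: F_{66} = 27777890035288, F_{17} = 1597, so
Sum = 27777890035288 - 1597 = 27777890033691.

27777890033691


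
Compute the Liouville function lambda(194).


The Liouville function is lambda(k) = (-1)^Omega(k), where Omega(k) counts the prime factors of k with multiplicity.
Factoring: 194 = 2 * 97, so Omega(194) = 2.
lambda(194) = (-1)^2 = 1.

1


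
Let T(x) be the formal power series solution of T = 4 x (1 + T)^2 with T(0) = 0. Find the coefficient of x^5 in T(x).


Apply the Lagrange inversion formula: if T = 4 x * phi(T) with phi(t) = (1 + t)^2, then [x^n] T = 4^n * (1/n) [t^(n-1)] phi(t)^n = 4^n * (1/n) [t^(n-1)] (1 + t)^(2n) = 4^n * (1/n) C(2n, n-1).
Using the identity C(2n, n-1) = C(2n, n) * n / (n+1), the unscaled factor equals C(2n, n) / (n+1) = C_n, the n-th Catalan number.
For n = 5: C_5 = C(10, 5) / 6 = 252/6 = 42.
With the 4^5 = 1024 factor, the coefficient is 1024 * 42 = 43008.

43008


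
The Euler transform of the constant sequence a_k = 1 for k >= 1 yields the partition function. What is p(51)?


The Euler transform converts the sequence a_k = 1 into the number of integer partitions.
Using the recurrence or dynamic programming:
p(51) = 239943

239943


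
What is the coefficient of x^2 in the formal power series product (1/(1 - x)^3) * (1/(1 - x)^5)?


Combine the factors: (1/(1 - x)^3) * (1/(1 - x)^5) = 1/(1 - x)^8.
Then use 1/(1 - x)^r = sum_{k>=0} C(k + r - 1, r - 1) x^k with r = 8 and k = 2:
C(9, 7) = 36.

36


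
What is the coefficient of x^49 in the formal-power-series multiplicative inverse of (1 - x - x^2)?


Let the inverse be f(x) = sum_{k>=0} a_k x^k. From f(x) * (1 - x - x^2) = 1 and matching coefficients:
 x^0: a_0 = 1.
 x^1: a_1 - a_0 = 0, so a_1 = 1.
 x^k (k >= 2): a_k - a_{k-1} - a_{k-2} = 0, i.e. a_k = a_{k-1} + a_{k-2}.
This is the Fibonacci-type recurrence shifted so that a_0 = a_1 = 1.
Iterating: a_0=1, a_1=1, a_2=2, a_3=3, a_4=5, a_5=8, a_6=13, a_7=21, a_8=34, a_9=55, ...
a_49 = 12586269025.

12586269025


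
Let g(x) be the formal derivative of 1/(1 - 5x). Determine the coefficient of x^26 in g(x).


Differentiate termwise: d/dx sum_{k>=0} 5^k x^k = sum_{k>=1} k 5^k x^(k-1) = sum_{j>=0} (j+1) 5^(j+1) x^j.
Equivalently, d/dx [1/(1 - 5x)] = 5/(1 - 5x)^2.
For j = 26: 27 * 5^27 = 27 * 7450580596923828125 = 201165676116943359375.

201165676116943359375


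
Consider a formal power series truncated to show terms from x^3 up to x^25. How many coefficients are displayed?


From x^3 to x^25 inclusive, the count is 25 - 3 + 1 = 23.

23


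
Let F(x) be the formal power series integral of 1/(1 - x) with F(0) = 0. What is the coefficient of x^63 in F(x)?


1/(1 - x) = sum_{k>=0} x^k. Integrating termwise and using F(0) = 0 gives
F(x) = sum_{k>=0} x^(k+1) / (k+1) = sum_{m>=1} x^m / m = -ln(1 - x).
So the coefficient of x^63 is 1/63 = 1/63.

1/63


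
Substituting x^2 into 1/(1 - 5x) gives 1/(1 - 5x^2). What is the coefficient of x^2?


The coefficient of x^(2m) in 1/(1 - 5x^2) is 5^m.
With n = 2 = 2*1, the coefficient is 5^1 = 5.

5


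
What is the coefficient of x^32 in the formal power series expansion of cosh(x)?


The Maclaurin series is cosh(t) = sum_{m>=0} t^(2m) / (2m)!, so substituting t = x, only even powers of x are nonzero, with coefficient of x^(2m) equal to 1 / (2m)!.
For x^32 the coefficient is 1/32! = 1/263130836933693530167218012160000000 = 1/263130836933693530167218012160000000.

1/263130836933693530167218012160000000


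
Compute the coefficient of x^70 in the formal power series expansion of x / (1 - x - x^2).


Let f(x) = sum_{k>=0} a_k x^k. Multiplying f(x) * (1 - x - x^2) = x and matching coefficients gives a_0 = 0, a_1 = 1, and a_k = a_{k-1} + a_{k-2} for k >= 2. These are the Fibonacci numbers F_k.
Iterating from F_0 = 0, F_1 = 1:
F_0=0, F_1=1, F_2=1, F_3=2, F_4=3, F_5=5, F_6=8, F_7=13, F_8=21, F_9=34, ...
F_70 = 190392490709135.

190392490709135
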